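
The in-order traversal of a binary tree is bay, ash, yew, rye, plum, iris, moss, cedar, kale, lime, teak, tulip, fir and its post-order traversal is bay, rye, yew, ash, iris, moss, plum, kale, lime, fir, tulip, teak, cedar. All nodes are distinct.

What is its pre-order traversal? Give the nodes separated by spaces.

cedar plum ash bay yew rye moss iris teak lime kale tulip fir

The last element of post-order is the root; it splits in-order into left and right subtrees.
Root cedar: left subtree has 7 nodes {bay, ash, yew, rye, plum, iris, moss}, right has 5 {kale, lime, teak, tulip, fir}.
  Root plum: left subtree has 4 nodes {bay, ash, yew, rye}, right has 2 {iris, moss}.
    Root ash: left subtree has 1 node {bay}, right has 2 {yew, rye}.
      Root yew: left subtree has 0 nodes { }, right has 1 {rye}.
    Root moss: left subtree has 1 node {iris}, right has 0 { }.
  Root teak: left subtree has 2 nodes {kale, lime}, right has 2 {tulip, fir}.
    Root lime: left subtree has 1 node {kale}, right has 0 { }.
    Root tulip: left subtree has 0 nodes { }, right has 1 {fir}.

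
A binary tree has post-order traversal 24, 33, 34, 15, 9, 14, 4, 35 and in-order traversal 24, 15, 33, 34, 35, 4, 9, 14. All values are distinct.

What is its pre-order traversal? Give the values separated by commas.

The last element of post-order is the root; it splits in-order into left and right subtrees.
Root 35: left subtree has 4 nodes {24, 15, 33, 34}, right has 3 {4, 9, 14}.
  Root 15: left subtree has 1 node {24}, right has 2 {33, 34}.
    Root 34: left subtree has 1 node {33}, right has 0 { }.
  Root 4: left subtree has 0 nodes { }, right has 2 {9, 14}.
    Root 14: left subtree has 1 node {9}, right has 0 { }.

35, 15, 24, 34, 33, 4, 14, 9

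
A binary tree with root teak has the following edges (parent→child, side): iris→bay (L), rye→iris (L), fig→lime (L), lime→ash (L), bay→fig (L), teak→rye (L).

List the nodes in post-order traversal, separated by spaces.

ash lime fig bay iris rye teak

Post-order visits the left subtree, then the right subtree, then the node.
At teak: go left to rye.
  At rye: go left to iris.
    At iris: go left to bay.
      At bay: go left to fig.
        At fig: go left to lime.
          At lime: go left to ash.
            ash is a leaf — visit ash.
          At lime: no right child.
          Visit lime.
        At fig: no right child.
        Visit fig.
      At bay: no right child.
      Visit bay.
    At iris: no right child.
    Visit iris.
  At rye: no right child.
  Visit rye.
At teak: no right child.
Visit teak.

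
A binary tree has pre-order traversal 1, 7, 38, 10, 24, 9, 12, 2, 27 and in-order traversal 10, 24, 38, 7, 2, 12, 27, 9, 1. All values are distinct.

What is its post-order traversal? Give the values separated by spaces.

The first element of pre-order is the root; it splits in-order into left and right subtrees.
Root 1: left subtree has 8 nodes {10, 24, 38, 7, 2, 12, 27, 9}, right has 0 { }.
  Root 7: left subtree has 3 nodes {10, 24, 38}, right has 4 {2, 12, 27, 9}.
    Root 38: left subtree has 2 nodes {10, 24}, right has 0 { }.
      Root 10: left subtree has 0 nodes { }, right has 1 {24}.
    Root 9: left subtree has 3 nodes {2, 12, 27}, right has 0 { }.
      Root 12: left subtree has 1 node {2}, right has 1 {27}.

24 10 38 2 27 12 9 7 1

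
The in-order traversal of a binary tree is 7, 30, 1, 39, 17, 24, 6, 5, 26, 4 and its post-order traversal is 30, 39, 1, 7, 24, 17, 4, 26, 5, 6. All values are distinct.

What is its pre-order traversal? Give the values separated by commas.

6, 17, 7, 1, 30, 39, 24, 5, 26, 4

The last element of post-order is the root; it splits in-order into left and right subtrees.
Root 6: left subtree has 6 nodes {7, 30, 1, 39, 17, 24}, right has 3 {5, 26, 4}.
  Root 17: left subtree has 4 nodes {7, 30, 1, 39}, right has 1 {24}.
    Root 7: left subtree has 0 nodes { }, right has 3 {30, 1, 39}.
      Root 1: left subtree has 1 node {30}, right has 1 {39}.
  Root 5: left subtree has 0 nodes { }, right has 2 {26, 4}.
    Root 26: left subtree has 0 nodes { }, right has 1 {4}.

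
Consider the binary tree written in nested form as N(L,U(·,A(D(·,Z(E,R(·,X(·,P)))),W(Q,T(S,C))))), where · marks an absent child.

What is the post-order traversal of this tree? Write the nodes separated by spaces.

Post-order visits the left subtree, then the right subtree, then the node.
At N: go left to L.
  L is a leaf — visit L.
At N: go right to U.
  At U: no left child.
  At U: go right to A.
    At A: go left to D.
      At D: no left child.
      At D: go right to Z.
        At Z: go left to E.
          E is a leaf — visit E.
        At Z: go right to R.
          At R: no left child.
          At R: go right to X.
            At X: no left child.
            At X: go right to P.
              P is a leaf — visit P.
            Visit X.
          Visit R.
        Visit Z.
      Visit D.
    At A: go right to W.
      At W: go left to Q.
        Q is a leaf — visit Q.
      At W: go right to T.
        At T: go left to S.
          S is a leaf — visit S.
        At T: go right to C.
          C is a leaf — visit C.
        Visit T.
      Visit W.
    Visit A.
  Visit U.
Visit N.

L E P X R Z D Q S C T W A U N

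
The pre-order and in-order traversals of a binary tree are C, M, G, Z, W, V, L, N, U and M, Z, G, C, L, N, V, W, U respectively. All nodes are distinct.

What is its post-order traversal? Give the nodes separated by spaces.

The first element of pre-order is the root; it splits in-order into left and right subtrees.
Root C: left subtree has 3 nodes {M, Z, G}, right has 5 {L, N, V, W, U}.
  Root M: left subtree has 0 nodes { }, right has 2 {Z, G}.
    Root G: left subtree has 1 node {Z}, right has 0 { }.
  Root W: left subtree has 3 nodes {L, N, V}, right has 1 {U}.
    Root V: left subtree has 2 nodes {L, N}, right has 0 { }.
      Root L: left subtree has 0 nodes { }, right has 1 {N}.

Z G M N L V U W C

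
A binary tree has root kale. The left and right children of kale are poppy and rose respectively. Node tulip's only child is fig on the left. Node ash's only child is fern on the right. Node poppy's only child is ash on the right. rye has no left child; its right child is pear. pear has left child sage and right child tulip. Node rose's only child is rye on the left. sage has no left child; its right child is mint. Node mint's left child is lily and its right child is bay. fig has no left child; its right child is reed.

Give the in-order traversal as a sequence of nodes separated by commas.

In-order visits the left subtree, then the node, then the right subtree.
At kale: go left to poppy.
  At poppy: no left child.
  Visit poppy.
  At poppy: go right to ash.
    At ash: no left child.
    Visit ash.
    At ash: go right to fern.
      fern is a leaf — visit fern.
Visit kale.
At kale: go right to rose.
  At rose: go left to rye.
    At rye: no left child.
    Visit rye.
    At rye: go right to pear.
      At pear: go left to sage.
        At sage: no left child.
        Visit sage.
        At sage: go right to mint.
          At mint: go left to lily.
            lily is a leaf — visit lily.
          Visit mint.
          At mint: go right to bay.
            bay is a leaf — visit bay.
      Visit pear.
      At pear: go right to tulip.
        At tulip: go left to fig.
          At fig: no left child.
          Visit fig.
          At fig: go right to reed.
            reed is a leaf — visit reed.
        Visit tulip.
        At tulip: no right child.
  Visit rose.
  At rose: no right child.

poppy, ash, fern, kale, rye, sage, lily, mint, bay, pear, fig, reed, tulip, rose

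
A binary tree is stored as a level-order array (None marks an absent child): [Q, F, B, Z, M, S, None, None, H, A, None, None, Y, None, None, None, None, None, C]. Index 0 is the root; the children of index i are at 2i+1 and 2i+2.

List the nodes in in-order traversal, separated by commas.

In-order visits the left subtree, then the node, then the right subtree.
At Q: go left to F.
  At F: go left to Z.
    At Z: no left child.
    Visit Z.
    At Z: go right to H.
      At H: no left child.
      Visit H.
      At H: go right to C.
        C is a leaf — visit C.
  Visit F.
  At F: go right to M.
    At M: go left to A.
      A is a leaf — visit A.
    Visit M.
    At M: no right child.
Visit Q.
At Q: go right to B.
  At B: go left to S.
    At S: no left child.
    Visit S.
    At S: go right to Y.
      Y is a leaf — visit Y.
  Visit B.
  At B: no right child.

Z, H, C, F, A, M, Q, S, Y, B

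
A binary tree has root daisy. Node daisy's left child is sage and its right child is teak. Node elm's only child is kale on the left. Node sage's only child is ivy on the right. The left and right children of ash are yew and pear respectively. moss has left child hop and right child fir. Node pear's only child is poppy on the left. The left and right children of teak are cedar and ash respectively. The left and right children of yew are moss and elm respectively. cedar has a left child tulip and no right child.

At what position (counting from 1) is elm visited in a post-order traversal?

9

Post-order visits the left subtree, then the right subtree, then the node.
At daisy: go left to sage.
  At sage: no left child.
  At sage: go right to ivy.
    ivy is a leaf — visit ivy.
  Visit sage.
At daisy: go right to teak.
  At teak: go left to cedar.
    At cedar: go left to tulip.
      tulip is a leaf — visit tulip.
    At cedar: no right child.
    Visit cedar.
  At teak: go right to ash.
    At ash: go left to yew.
      At yew: go left to moss.
        At moss: go left to hop.
          hop is a leaf — visit hop.
        At moss: go right to fir.
          fir is a leaf — visit fir.
        Visit moss.
      At yew: go right to elm.
        At elm: go left to kale.
          kale is a leaf — visit kale.
        At elm: no right child.
        Visit elm.
      Visit yew.
    At ash: go right to pear.
      At pear: go left to poppy.
        poppy is a leaf — visit poppy.
      At pear: no right child.
      Visit pear.
    Visit ash.
  Visit teak.
Visit daisy.
Full post-order sequence: ivy, sage, tulip, cedar, hop, fir, moss, kale, elm, yew, poppy, pear, ash, teak, daisy.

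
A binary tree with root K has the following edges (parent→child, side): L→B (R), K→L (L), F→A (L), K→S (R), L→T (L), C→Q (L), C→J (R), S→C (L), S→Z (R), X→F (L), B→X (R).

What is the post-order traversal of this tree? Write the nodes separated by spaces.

T A F X B L Q J C Z S K

Post-order visits the left subtree, then the right subtree, then the node.
At K: go left to L.
  At L: go left to T.
    T is a leaf — visit T.
  At L: go right to B.
    At B: no left child.
    At B: go right to X.
      At X: go left to F.
        At F: go left to A.
          A is a leaf — visit A.
        At F: no right child.
        Visit F.
      At X: no right child.
      Visit X.
    Visit B.
  Visit L.
At K: go right to S.
  At S: go left to C.
    At C: go left to Q.
      Q is a leaf — visit Q.
    At C: go right to J.
      J is a leaf — visit J.
    Visit C.
  At S: go right to Z.
    Z is a leaf — visit Z.
  Visit S.
Visit K.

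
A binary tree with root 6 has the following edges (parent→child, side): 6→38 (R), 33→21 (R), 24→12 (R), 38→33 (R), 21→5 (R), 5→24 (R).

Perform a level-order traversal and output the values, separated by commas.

6, 38, 33, 21, 5, 24, 12

Level-order visits nodes level by level from the root, left to right within each level.
Level 0: 6
Level 1: 38
Level 2: 33
Level 3: 21
Level 4: 5
Level 5: 24
Level 6: 12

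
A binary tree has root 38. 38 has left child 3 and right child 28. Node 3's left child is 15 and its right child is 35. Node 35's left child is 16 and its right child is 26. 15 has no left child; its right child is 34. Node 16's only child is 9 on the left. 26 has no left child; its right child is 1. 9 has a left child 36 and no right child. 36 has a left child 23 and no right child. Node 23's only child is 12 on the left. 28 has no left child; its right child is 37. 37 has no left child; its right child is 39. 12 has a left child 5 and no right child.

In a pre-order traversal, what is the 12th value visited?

Pre-order visits the node, then its left subtree, then its right subtree.
Visit 38.
At 38: go left to 3.
  Visit 3.
  At 3: go left to 15.
    Visit 15.
    At 15: no left child.
    At 15: go right to 34.
      34 is a leaf — visit 34.
  At 3: go right to 35.
    Visit 35.
    At 35: go left to 16.
      Visit 16.
      At 16: go left to 9.
        Visit 9.
        At 9: go left to 36.
          Visit 36.
          At 36: go left to 23.
            Visit 23.
            At 23: go left to 12.
              Visit 12.
              At 12: go left to 5.
                5 is a leaf — visit 5.
              At 12: no right child.
            At 23: no right child.
          At 36: no right child.
        At 9: no right child.
      At 16: no right child.
    At 35: go right to 26.
      Visit 26.
      At 26: no left child.
      At 26: go right to 1.
        1 is a leaf — visit 1.
At 38: go right to 28.
  Visit 28.
  At 28: no left child.
  At 28: go right to 37.
    Visit 37.
    At 37: no left child.
    At 37: go right to 39.
      39 is a leaf — visit 39.
Full pre-order sequence: 38, 3, 15, 34, 35, 16, 9, 36, 23, 12, 5, 26, 1, 28, 37, 39.

26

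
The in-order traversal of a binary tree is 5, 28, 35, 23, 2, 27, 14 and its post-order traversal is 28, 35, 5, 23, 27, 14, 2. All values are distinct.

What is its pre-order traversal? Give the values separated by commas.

The last element of post-order is the root; it splits in-order into left and right subtrees.
Root 2: left subtree has 4 nodes {5, 28, 35, 23}, right has 2 {27, 14}.
  Root 23: left subtree has 3 nodes {5, 28, 35}, right has 0 { }.
    Root 5: left subtree has 0 nodes { }, right has 2 {28, 35}.
      Root 35: left subtree has 1 node {28}, right has 0 { }.
  Root 14: left subtree has 1 node {27}, right has 0 { }.

2, 23, 5, 35, 28, 14, 27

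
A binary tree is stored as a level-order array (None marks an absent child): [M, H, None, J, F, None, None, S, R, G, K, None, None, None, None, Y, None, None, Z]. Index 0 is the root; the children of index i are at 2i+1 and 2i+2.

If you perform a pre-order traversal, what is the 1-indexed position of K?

10

Pre-order visits the node, then its left subtree, then its right subtree.
Visit M.
At M: go left to H.
  Visit H.
  At H: go left to J.
    Visit J.
    At J: go left to S.
      Visit S.
      At S: go left to Y.
        Y is a leaf — visit Y.
      At S: no right child.
    At J: go right to R.
      Visit R.
      At R: no left child.
      At R: go right to Z.
        Z is a leaf — visit Z.
  At H: go right to F.
    Visit F.
    At F: go left to G.
      G is a leaf — visit G.
    At F: go right to K.
      K is a leaf — visit K.
At M: no right child.
Full pre-order sequence: M, H, J, S, Y, R, Z, F, G, K.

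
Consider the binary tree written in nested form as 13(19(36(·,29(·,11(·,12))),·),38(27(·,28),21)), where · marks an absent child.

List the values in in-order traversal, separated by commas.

36, 29, 11, 12, 19, 13, 27, 28, 38, 21

In-order visits the left subtree, then the node, then the right subtree.
At 13: go left to 19.
  At 19: go left to 36.
    At 36: no left child.
    Visit 36.
    At 36: go right to 29.
      At 29: no left child.
      Visit 29.
      At 29: go right to 11.
        At 11: no left child.
        Visit 11.
        At 11: go right to 12.
          12 is a leaf — visit 12.
  Visit 19.
  At 19: no right child.
Visit 13.
At 13: go right to 38.
  At 38: go left to 27.
    At 27: no left child.
    Visit 27.
    At 27: go right to 28.
      28 is a leaf — visit 28.
  Visit 38.
  At 38: go right to 21.
    21 is a leaf — visit 21.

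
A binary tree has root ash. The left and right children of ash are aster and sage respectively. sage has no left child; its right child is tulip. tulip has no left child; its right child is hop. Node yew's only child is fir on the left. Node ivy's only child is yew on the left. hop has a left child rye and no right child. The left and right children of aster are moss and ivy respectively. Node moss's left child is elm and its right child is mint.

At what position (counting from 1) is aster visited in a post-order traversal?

7

Post-order visits the left subtree, then the right subtree, then the node.
At ash: go left to aster.
  At aster: go left to moss.
    At moss: go left to elm.
      elm is a leaf — visit elm.
    At moss: go right to mint.
      mint is a leaf — visit mint.
    Visit moss.
  At aster: go right to ivy.
    At ivy: go left to yew.
      At yew: go left to fir.
        fir is a leaf — visit fir.
      At yew: no right child.
      Visit yew.
    At ivy: no right child.
    Visit ivy.
  Visit aster.
At ash: go right to sage.
  At sage: no left child.
  At sage: go right to tulip.
    At tulip: no left child.
    At tulip: go right to hop.
      At hop: go left to rye.
        rye is a leaf — visit rye.
      At hop: no right child.
      Visit hop.
    Visit tulip.
  Visit sage.
Visit ash.
Full post-order sequence: elm, mint, moss, fir, yew, ivy, aster, rye, hop, tulip, sage, ash.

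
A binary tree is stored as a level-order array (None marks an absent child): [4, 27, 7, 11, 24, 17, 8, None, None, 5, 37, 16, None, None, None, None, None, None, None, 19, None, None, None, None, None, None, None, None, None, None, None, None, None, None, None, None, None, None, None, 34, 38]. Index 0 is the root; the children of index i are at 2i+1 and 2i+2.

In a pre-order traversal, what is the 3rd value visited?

Pre-order visits the node, then its left subtree, then its right subtree.
Visit 4.
At 4: go left to 27.
  Visit 27.
  At 27: go left to 11.
    11 is a leaf — visit 11.
  At 27: go right to 24.
    Visit 24.
    At 24: go left to 5.
      Visit 5.
      At 5: go left to 19.
        Visit 19.
        At 19: go left to 34.
          34 is a leaf — visit 34.
        At 19: go right to 38.
          38 is a leaf — visit 38.
      At 5: no right child.
    At 24: go right to 37.
      37 is a leaf — visit 37.
At 4: go right to 7.
  Visit 7.
  At 7: go left to 17.
    Visit 17.
    At 17: go left to 16.
      16 is a leaf — visit 16.
    At 17: no right child.
  At 7: go right to 8.
    8 is a leaf — visit 8.
Full pre-order sequence: 4, 27, 11, 24, 5, 19, 34, 38, 37, 7, 17, 16, 8.

11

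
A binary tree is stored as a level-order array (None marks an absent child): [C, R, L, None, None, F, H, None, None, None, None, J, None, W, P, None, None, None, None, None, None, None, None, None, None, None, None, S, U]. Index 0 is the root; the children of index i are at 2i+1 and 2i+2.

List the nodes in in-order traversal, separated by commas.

R, C, J, F, L, S, W, U, H, P

In-order visits the left subtree, then the node, then the right subtree.
At C: go left to R.
  R is a leaf — visit R.
Visit C.
At C: go right to L.
  At L: go left to F.
    At F: go left to J.
      J is a leaf — visit J.
    Visit F.
    At F: no right child.
  Visit L.
  At L: go right to H.
    At H: go left to W.
      At W: go left to S.
        S is a leaf — visit S.
      Visit W.
      At W: go right to U.
        U is a leaf — visit U.
    Visit H.
    At H: go right to P.
      P is a leaf — visit P.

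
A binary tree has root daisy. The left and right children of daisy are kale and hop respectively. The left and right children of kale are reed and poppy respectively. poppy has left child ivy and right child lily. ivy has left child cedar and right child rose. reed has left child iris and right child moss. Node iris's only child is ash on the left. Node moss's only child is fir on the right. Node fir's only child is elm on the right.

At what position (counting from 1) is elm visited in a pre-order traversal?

8

Pre-order visits the node, then its left subtree, then its right subtree.
Visit daisy.
At daisy: go left to kale.
  Visit kale.
  At kale: go left to reed.
    Visit reed.
    At reed: go left to iris.
      Visit iris.
      At iris: go left to ash.
        ash is a leaf — visit ash.
      At iris: no right child.
    At reed: go right to moss.
      Visit moss.
      At moss: no left child.
      At moss: go right to fir.
        Visit fir.
        At fir: no left child.
        At fir: go right to elm.
          elm is a leaf — visit elm.
  At kale: go right to poppy.
    Visit poppy.
    At poppy: go left to ivy.
      Visit ivy.
      At ivy: go left to cedar.
        cedar is a leaf — visit cedar.
      At ivy: go right to rose.
        rose is a leaf — visit rose.
    At poppy: go right to lily.
      lily is a leaf — visit lily.
At daisy: go right to hop.
  hop is a leaf — visit hop.
Full pre-order sequence: daisy, kale, reed, iris, ash, moss, fir, elm, poppy, ivy, cedar, rose, lily, hop.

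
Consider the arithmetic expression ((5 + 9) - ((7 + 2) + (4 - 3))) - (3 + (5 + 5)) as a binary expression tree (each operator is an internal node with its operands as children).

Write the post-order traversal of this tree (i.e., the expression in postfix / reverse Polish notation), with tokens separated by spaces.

Post-order on an expression tree gives postfix notation: for each operator, emit left operand, right operand, then the operator.

5 9 + 7 2 + 4 3 - + - 3 5 5 + + -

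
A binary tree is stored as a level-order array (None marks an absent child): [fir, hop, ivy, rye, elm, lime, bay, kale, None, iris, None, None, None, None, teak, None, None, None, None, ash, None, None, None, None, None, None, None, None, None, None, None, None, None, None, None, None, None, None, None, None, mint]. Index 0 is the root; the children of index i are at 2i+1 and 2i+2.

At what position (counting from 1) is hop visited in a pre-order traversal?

Pre-order visits the node, then its left subtree, then its right subtree.
Visit fir.
At fir: go left to hop.
  Visit hop.
  At hop: go left to rye.
    Visit rye.
    At rye: go left to kale.
      kale is a leaf — visit kale.
    At rye: no right child.
  At hop: go right to elm.
    Visit elm.
    At elm: go left to iris.
      Visit iris.
      At iris: go left to ash.
        Visit ash.
        At ash: no left child.
        At ash: go right to mint.
          mint is a leaf — visit mint.
      At iris: no right child.
    At elm: no right child.
At fir: go right to ivy.
  Visit ivy.
  At ivy: go left to lime.
    lime is a leaf — visit lime.
  At ivy: go right to bay.
    Visit bay.
    At bay: no left child.
    At bay: go right to teak.
      teak is a leaf — visit teak.
Full pre-order sequence: fir, hop, rye, kale, elm, iris, ash, mint, ivy, lime, bay, teak.

2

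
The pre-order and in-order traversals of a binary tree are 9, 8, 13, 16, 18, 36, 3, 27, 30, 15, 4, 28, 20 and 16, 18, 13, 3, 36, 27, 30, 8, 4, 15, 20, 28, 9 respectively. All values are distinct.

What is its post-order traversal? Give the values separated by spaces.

18 16 3 30 27 36 13 4 20 28 15 8 9

The first element of pre-order is the root; it splits in-order into left and right subtrees.
Root 9: left subtree has 12 nodes {16, 18, 13, 3, 36, 27, 30, 8, 4, 15, 20, 28}, right has 0 { }.
  Root 8: left subtree has 7 nodes {16, 18, 13, 3, 36, 27, 30}, right has 4 {4, 15, 20, 28}.
    Root 13: left subtree has 2 nodes {16, 18}, right has 4 {3, 36, 27, 30}.
      Root 16: left subtree has 0 nodes { }, right has 1 {18}.
      Root 36: left subtree has 1 node {3}, right has 2 {27, 30}.
        Root 27: left subtree has 0 nodes { }, right has 1 {30}.
    Root 15: left subtree has 1 node {4}, right has 2 {20, 28}.
      Root 28: left subtree has 1 node {20}, right has 0 { }.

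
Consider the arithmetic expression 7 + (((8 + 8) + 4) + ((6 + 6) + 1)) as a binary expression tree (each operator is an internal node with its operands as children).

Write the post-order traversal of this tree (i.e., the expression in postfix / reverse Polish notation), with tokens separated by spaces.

7 8 8 + 4 + 6 6 + 1 + + +

Post-order on an expression tree gives postfix notation: for each operator, emit left operand, right operand, then the operator.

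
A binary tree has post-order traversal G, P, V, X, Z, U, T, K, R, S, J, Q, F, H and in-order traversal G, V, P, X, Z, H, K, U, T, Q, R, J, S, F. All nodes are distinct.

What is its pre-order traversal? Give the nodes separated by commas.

H, Z, X, V, G, P, F, Q, K, T, U, J, R, S

The last element of post-order is the root; it splits in-order into left and right subtrees.
Root H: left subtree has 5 nodes {G, V, P, X, Z}, right has 8 {K, U, T, Q, R, J, S, F}.
  Root Z: left subtree has 4 nodes {G, V, P, X}, right has 0 { }.
    Root X: left subtree has 3 nodes {G, V, P}, right has 0 { }.
      Root V: left subtree has 1 node {G}, right has 1 {P}.
  Root F: left subtree has 7 nodes {K, U, T, Q, R, J, S}, right has 0 { }.
    Root Q: left subtree has 3 nodes {K, U, T}, right has 3 {R, J, S}.
      Root K: left subtree has 0 nodes { }, right has 2 {U, T}.
        Root T: left subtree has 1 node {U}, right has 0 { }.
      Root J: left subtree has 1 node {R}, right has 1 {S}.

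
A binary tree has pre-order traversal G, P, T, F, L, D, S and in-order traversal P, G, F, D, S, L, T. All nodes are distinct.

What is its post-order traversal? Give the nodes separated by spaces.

The first element of pre-order is the root; it splits in-order into left and right subtrees.
Root G: left subtree has 1 node {P}, right has 5 {F, D, S, L, T}.
  Root T: left subtree has 4 nodes {F, D, S, L}, right has 0 { }.
    Root F: left subtree has 0 nodes { }, right has 3 {D, S, L}.
      Root L: left subtree has 2 nodes {D, S}, right has 0 { }.
        Root D: left subtree has 0 nodes { }, right has 1 {S}.

P S D L F T G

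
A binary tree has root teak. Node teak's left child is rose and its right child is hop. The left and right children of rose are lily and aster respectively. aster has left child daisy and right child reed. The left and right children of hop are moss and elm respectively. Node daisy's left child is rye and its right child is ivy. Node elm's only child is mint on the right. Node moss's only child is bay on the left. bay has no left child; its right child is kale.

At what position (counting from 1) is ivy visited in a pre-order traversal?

Pre-order visits the node, then its left subtree, then its right subtree.
Visit teak.
At teak: go left to rose.
  Visit rose.
  At rose: go left to lily.
    lily is a leaf — visit lily.
  At rose: go right to aster.
    Visit aster.
    At aster: go left to daisy.
      Visit daisy.
      At daisy: go left to rye.
        rye is a leaf — visit rye.
      At daisy: go right to ivy.
        ivy is a leaf — visit ivy.
    At aster: go right to reed.
      reed is a leaf — visit reed.
At teak: go right to hop.
  Visit hop.
  At hop: go left to moss.
    Visit moss.
    At moss: go left to bay.
      Visit bay.
      At bay: no left child.
      At bay: go right to kale.
        kale is a leaf — visit kale.
    At moss: no right child.
  At hop: go right to elm.
    Visit elm.
    At elm: no left child.
    At elm: go right to mint.
      mint is a leaf — visit mint.
Full pre-order sequence: teak, rose, lily, aster, daisy, rye, ivy, reed, hop, moss, bay, kale, elm, mint.

7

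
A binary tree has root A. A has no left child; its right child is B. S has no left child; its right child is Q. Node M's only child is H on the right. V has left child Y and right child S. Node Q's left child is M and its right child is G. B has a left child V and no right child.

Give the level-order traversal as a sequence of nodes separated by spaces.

A B V Y S Q M G H

Level-order visits nodes level by level from the root, left to right within each level.
Level 0: A
Level 1: B
Level 2: V
Level 3: Y, S
Level 4: Q
Level 5: M, G
Level 6: H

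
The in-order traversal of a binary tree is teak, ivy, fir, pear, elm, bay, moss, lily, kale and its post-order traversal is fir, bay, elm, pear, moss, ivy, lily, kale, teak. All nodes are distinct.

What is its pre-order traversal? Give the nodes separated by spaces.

The last element of post-order is the root; it splits in-order into left and right subtrees.
Root teak: left subtree has 0 nodes { }, right has 8 {ivy, fir, pear, elm, bay, moss, lily, kale}.
  Root kale: left subtree has 7 nodes {ivy, fir, pear, elm, bay, moss, lily}, right has 0 { }.
    Root lily: left subtree has 6 nodes {ivy, fir, pear, elm, bay, moss}, right has 0 { }.
      Root ivy: left subtree has 0 nodes { }, right has 5 {fir, pear, elm, bay, moss}.
        Root moss: left subtree has 4 nodes {fir, pear, elm, bay}, right has 0 { }.
          Root pear: left subtree has 1 node {fir}, right has 2 {elm, bay}.
            Root elm: left subtree has 0 nodes { }, right has 1 {bay}.

teak kale lily ivy moss pear fir elm bay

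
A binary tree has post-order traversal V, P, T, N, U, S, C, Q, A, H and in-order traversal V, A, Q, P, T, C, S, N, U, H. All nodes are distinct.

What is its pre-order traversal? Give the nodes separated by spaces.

The last element of post-order is the root; it splits in-order into left and right subtrees.
Root H: left subtree has 9 nodes {V, A, Q, P, T, C, S, N, U}, right has 0 { }.
  Root A: left subtree has 1 node {V}, right has 7 {Q, P, T, C, S, N, U}.
    Root Q: left subtree has 0 nodes { }, right has 6 {P, T, C, S, N, U}.
      Root C: left subtree has 2 nodes {P, T}, right has 3 {S, N, U}.
        Root T: left subtree has 1 node {P}, right has 0 { }.
        Root S: left subtree has 0 nodes { }, right has 2 {N, U}.
          Root U: left subtree has 1 node {N}, right has 0 { }.

H A V Q C T P S U N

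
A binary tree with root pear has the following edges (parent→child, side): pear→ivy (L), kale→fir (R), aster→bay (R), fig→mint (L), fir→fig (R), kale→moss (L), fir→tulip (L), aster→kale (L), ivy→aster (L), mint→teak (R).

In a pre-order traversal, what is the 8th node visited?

fig

Pre-order visits the node, then its left subtree, then its right subtree.
Visit pear.
At pear: go left to ivy.
  Visit ivy.
  At ivy: go left to aster.
    Visit aster.
    At aster: go left to kale.
      Visit kale.
      At kale: go left to moss.
        moss is a leaf — visit moss.
      At kale: go right to fir.
        Visit fir.
        At fir: go left to tulip.
          tulip is a leaf — visit tulip.
        At fir: go right to fig.
          Visit fig.
          At fig: go left to mint.
            Visit mint.
            At mint: no left child.
            At mint: go right to teak.
              teak is a leaf — visit teak.
          At fig: no right child.
    At aster: go right to bay.
      bay is a leaf — visit bay.
  At ivy: no right child.
At pear: no right child.
Full pre-order sequence: pear, ivy, aster, kale, moss, fir, tulip, fig, mint, teak, bay.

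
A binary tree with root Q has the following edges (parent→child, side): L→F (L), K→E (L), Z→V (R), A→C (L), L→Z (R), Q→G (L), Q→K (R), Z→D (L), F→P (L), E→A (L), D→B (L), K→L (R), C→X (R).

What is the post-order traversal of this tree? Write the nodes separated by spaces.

Post-order visits the left subtree, then the right subtree, then the node.
At Q: go left to G.
  G is a leaf — visit G.
At Q: go right to K.
  At K: go left to E.
    At E: go left to A.
      At A: go left to C.
        At C: no left child.
        At C: go right to X.
          X is a leaf — visit X.
        Visit C.
      At A: no right child.
      Visit A.
    At E: no right child.
    Visit E.
  At K: go right to L.
    At L: go left to F.
      At F: go left to P.
        P is a leaf — visit P.
      At F: no right child.
      Visit F.
    At L: go right to Z.
      At Z: go left to D.
        At D: go left to B.
          B is a leaf — visit B.
        At D: no right child.
        Visit D.
      At Z: go right to V.
        V is a leaf — visit V.
      Visit Z.
    Visit L.
  Visit K.
Visit Q.

G X C A E P F B D V Z L K Q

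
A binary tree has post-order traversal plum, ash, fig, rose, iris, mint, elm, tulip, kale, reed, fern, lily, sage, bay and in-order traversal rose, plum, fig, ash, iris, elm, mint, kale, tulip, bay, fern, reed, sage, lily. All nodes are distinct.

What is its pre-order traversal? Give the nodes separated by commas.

The last element of post-order is the root; it splits in-order into left and right subtrees.
Root bay: left subtree has 9 nodes {rose, plum, fig, ash, iris, elm, mint, kale, tulip}, right has 4 {fern, reed, sage, lily}.
  Root kale: left subtree has 7 nodes {rose, plum, fig, ash, iris, elm, mint}, right has 1 {tulip}.
    Root elm: left subtree has 5 nodes {rose, plum, fig, ash, iris}, right has 1 {mint}.
      Root iris: left subtree has 4 nodes {rose, plum, fig, ash}, right has 0 { }.
        Root rose: left subtree has 0 nodes { }, right has 3 {plum, fig, ash}.
          Root fig: left subtree has 1 node {plum}, right has 1 {ash}.
  Root sage: left subtree has 2 nodes {fern, reed}, right has 1 {lily}.
    Root fern: left subtree has 0 nodes { }, right has 1 {reed}.

bay, kale, elm, iris, rose, fig, plum, ash, mint, tulip, sage, fern, reed, lily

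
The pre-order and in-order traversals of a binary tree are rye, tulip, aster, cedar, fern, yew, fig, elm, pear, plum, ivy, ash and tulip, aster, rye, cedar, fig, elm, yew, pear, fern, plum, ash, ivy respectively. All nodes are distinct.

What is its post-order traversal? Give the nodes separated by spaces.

The first element of pre-order is the root; it splits in-order into left and right subtrees.
Root rye: left subtree has 2 nodes {tulip, aster}, right has 9 {cedar, fig, elm, yew, pear, fern, plum, ash, ivy}.
  Root tulip: left subtree has 0 nodes { }, right has 1 {aster}.
  Root cedar: left subtree has 0 nodes { }, right has 8 {fig, elm, yew, pear, fern, plum, ash, ivy}.
    Root fern: left subtree has 4 nodes {fig, elm, yew, pear}, right has 3 {plum, ash, ivy}.
      Root yew: left subtree has 2 nodes {fig, elm}, right has 1 {pear}.
        Root fig: left subtree has 0 nodes { }, right has 1 {elm}.
      Root plum: left subtree has 0 nodes { }, right has 2 {ash, ivy}.
        Root ivy: left subtree has 1 node {ash}, right has 0 { }.

aster tulip elm fig pear yew ash ivy plum fern cedar rye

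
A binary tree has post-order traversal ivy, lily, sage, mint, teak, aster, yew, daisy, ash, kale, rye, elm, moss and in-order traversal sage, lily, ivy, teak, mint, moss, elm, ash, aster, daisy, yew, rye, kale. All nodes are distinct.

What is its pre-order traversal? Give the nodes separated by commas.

moss, teak, sage, lily, ivy, mint, elm, rye, ash, daisy, aster, yew, kale

The last element of post-order is the root; it splits in-order into left and right subtrees.
Root moss: left subtree has 5 nodes {sage, lily, ivy, teak, mint}, right has 7 {elm, ash, aster, daisy, yew, rye, kale}.
  Root teak: left subtree has 3 nodes {sage, lily, ivy}, right has 1 {mint}.
    Root sage: left subtree has 0 nodes { }, right has 2 {lily, ivy}.
      Root lily: left subtree has 0 nodes { }, right has 1 {ivy}.
  Root elm: left subtree has 0 nodes { }, right has 6 {ash, aster, daisy, yew, rye, kale}.
    Root rye: left subtree has 4 nodes {ash, aster, daisy, yew}, right has 1 {kale}.
      Root ash: left subtree has 0 nodes { }, right has 3 {aster, daisy, yew}.
        Root daisy: left subtree has 1 node {aster}, right has 1 {yew}.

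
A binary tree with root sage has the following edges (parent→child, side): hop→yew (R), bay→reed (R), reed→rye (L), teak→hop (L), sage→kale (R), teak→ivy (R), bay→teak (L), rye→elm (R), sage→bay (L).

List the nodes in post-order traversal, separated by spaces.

yew hop ivy teak elm rye reed bay kale sage

Post-order visits the left subtree, then the right subtree, then the node.
At sage: go left to bay.
  At bay: go left to teak.
    At teak: go left to hop.
      At hop: no left child.
      At hop: go right to yew.
        yew is a leaf — visit yew.
      Visit hop.
    At teak: go right to ivy.
      ivy is a leaf — visit ivy.
    Visit teak.
  At bay: go right to reed.
    At reed: go left to rye.
      At rye: no left child.
      At rye: go right to elm.
        elm is a leaf — visit elm.
      Visit rye.
    At reed: no right child.
    Visit reed.
  Visit bay.
At sage: go right to kale.
  kale is a leaf — visit kale.
Visit sage.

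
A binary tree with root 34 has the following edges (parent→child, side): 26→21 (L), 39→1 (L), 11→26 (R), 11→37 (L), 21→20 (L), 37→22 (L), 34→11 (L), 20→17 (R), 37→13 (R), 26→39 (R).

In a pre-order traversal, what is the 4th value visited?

Pre-order visits the node, then its left subtree, then its right subtree.
Visit 34.
At 34: go left to 11.
  Visit 11.
  At 11: go left to 37.
    Visit 37.
    At 37: go left to 22.
      22 is a leaf — visit 22.
    At 37: go right to 13.
      13 is a leaf — visit 13.
  At 11: go right to 26.
    Visit 26.
    At 26: go left to 21.
      Visit 21.
      At 21: go left to 20.
        Visit 20.
        At 20: no left child.
        At 20: go right to 17.
          17 is a leaf — visit 17.
      At 21: no right child.
    At 26: go right to 39.
      Visit 39.
      At 39: go left to 1.
        1 is a leaf — visit 1.
      At 39: no right child.
At 34: no right child.
Full pre-order sequence: 34, 11, 37, 22, 13, 26, 21, 20, 17, 39, 1.

22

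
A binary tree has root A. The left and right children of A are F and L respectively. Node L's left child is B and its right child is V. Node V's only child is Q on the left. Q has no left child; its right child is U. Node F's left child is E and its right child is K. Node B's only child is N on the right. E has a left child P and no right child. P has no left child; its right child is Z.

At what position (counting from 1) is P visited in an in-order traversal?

In-order visits the left subtree, then the node, then the right subtree.
At A: go left to F.
  At F: go left to E.
    At E: go left to P.
      At P: no left child.
      Visit P.
      At P: go right to Z.
        Z is a leaf — visit Z.
    Visit E.
    At E: no right child.
  Visit F.
  At F: go right to K.
    K is a leaf — visit K.
Visit A.
At A: go right to L.
  At L: go left to B.
    At B: no left child.
    Visit B.
    At B: go right to N.
      N is a leaf — visit N.
  Visit L.
  At L: go right to V.
    At V: go left to Q.
      At Q: no left child.
      Visit Q.
      At Q: go right to U.
        U is a leaf — visit U.
    Visit V.
    At V: no right child.
Full in-order sequence: P, Z, E, F, K, A, B, N, L, Q, U, V.

1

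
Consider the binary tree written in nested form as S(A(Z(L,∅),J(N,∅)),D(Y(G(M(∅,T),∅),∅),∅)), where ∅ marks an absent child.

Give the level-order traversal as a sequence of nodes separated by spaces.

Level-order visits nodes level by level from the root, left to right within each level.
Level 0: S
Level 1: A, D
Level 2: Z, J, Y
Level 3: L, N, G
Level 4: M
Level 5: T

S A D Z J Y L N G M T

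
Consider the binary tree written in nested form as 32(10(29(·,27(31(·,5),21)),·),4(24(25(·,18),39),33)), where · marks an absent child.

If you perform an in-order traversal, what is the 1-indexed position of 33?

13

In-order visits the left subtree, then the node, then the right subtree.
At 32: go left to 10.
  At 10: go left to 29.
    At 29: no left child.
    Visit 29.
    At 29: go right to 27.
      At 27: go left to 31.
        At 31: no left child.
        Visit 31.
        At 31: go right to 5.
          5 is a leaf — visit 5.
      Visit 27.
      At 27: go right to 21.
        21 is a leaf — visit 21.
  Visit 10.
  At 10: no right child.
Visit 32.
At 32: go right to 4.
  At 4: go left to 24.
    At 24: go left to 25.
      At 25: no left child.
      Visit 25.
      At 25: go right to 18.
        18 is a leaf — visit 18.
    Visit 24.
    At 24: go right to 39.
      39 is a leaf — visit 39.
  Visit 4.
  At 4: go right to 33.
    33 is a leaf — visit 33.
Full in-order sequence: 29, 31, 5, 27, 21, 10, 32, 25, 18, 24, 39, 4, 33.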